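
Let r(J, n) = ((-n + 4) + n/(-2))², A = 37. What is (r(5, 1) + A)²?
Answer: 29929/16 ≈ 1870.6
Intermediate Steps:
r(J, n) = (4 - 3*n/2)² (r(J, n) = ((4 - n) + n*(-½))² = ((4 - n) - n/2)² = (4 - 3*n/2)²)
(r(5, 1) + A)² = ((-8 + 3*1)²/4 + 37)² = ((-8 + 3)²/4 + 37)² = ((¼)*(-5)² + 37)² = ((¼)*25 + 37)² = (25/4 + 37)² = (173/4)² = 29929/16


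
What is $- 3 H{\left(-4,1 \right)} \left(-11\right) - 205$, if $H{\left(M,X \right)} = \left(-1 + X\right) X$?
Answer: $-205$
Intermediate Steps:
$H{\left(M,X \right)} = X \left(-1 + X\right)$
$- 3 H{\left(-4,1 \right)} \left(-11\right) - 205 = - 3 \cdot 1 \left(-1 + 1\right) \left(-11\right) - 205 = - 3 \cdot 1 \cdot 0 \left(-11\right) - 205 = \left(-3\right) 0 \left(-11\right) - 205 = 0 \left(-11\right) - 205 = 0 - 205 = -205$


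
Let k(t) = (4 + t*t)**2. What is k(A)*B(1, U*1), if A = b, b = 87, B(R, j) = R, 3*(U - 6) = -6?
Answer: 57350329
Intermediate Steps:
U = 4 (U = 6 + (1/3)*(-6) = 6 - 2 = 4)
A = 87
k(t) = (4 + t**2)**2
k(A)*B(1, U*1) = (4 + 87**2)**2*1 = (4 + 7569)**2*1 = 7573**2*1 = 57350329*1 = 57350329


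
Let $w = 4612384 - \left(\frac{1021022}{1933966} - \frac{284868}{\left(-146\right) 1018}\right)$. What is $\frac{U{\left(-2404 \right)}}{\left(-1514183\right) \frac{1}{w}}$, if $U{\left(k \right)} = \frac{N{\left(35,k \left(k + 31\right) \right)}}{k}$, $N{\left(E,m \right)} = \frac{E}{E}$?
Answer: $\frac{82861866663910783}{65394664369785518746} \approx 0.0012671$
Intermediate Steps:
$w = \frac{165723733327821566}{35930187331}$ ($w = 4612384 - \left(1021022 \cdot \frac{1}{1933966} - \frac{284868}{-148628}\right) = 4612384 - \left(\frac{510511}{966983} - - \frac{71217}{37157}\right) = 4612384 - \left(\frac{510511}{966983} + \frac{71217}{37157}\right) = 4612384 - \frac{87834685538}{35930187331} = \frac{165723733327821566}{35930187331} \approx 4.6124 \cdot 10^{6}$)
$N{\left(E,m \right)} = 1$
$U{\left(k \right)} = \frac{1}{k}$ ($U{\left(k \right)} = 1 \frac{1}{k} = \frac{1}{k}$)
$\frac{U{\left(-2404 \right)}}{\left(-1514183\right) \frac{1}{w}} = \frac{1}{\left(-2404\right) \left(- \frac{1514183}{\frac{165723733327821566}{35930187331}}\right)} = - \frac{1}{2404 \left(\left(-1514183\right) \frac{35930187331}{165723733327821566}\right)} = - \frac{1}{2404 \left(- \frac{54404878843415573}{165723733327821566}\right)} = \left(- \frac{1}{2404}\right) \left(- \frac{165723733327821566}{54404878843415573}\right) = \frac{82861866663910783}{65394664369785518746}$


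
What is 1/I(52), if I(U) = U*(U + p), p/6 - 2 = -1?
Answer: 1/3016 ≈ 0.00033156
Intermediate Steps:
p = 6 (p = 12 + 6*(-1) = 12 - 6 = 6)
I(U) = U*(6 + U) (I(U) = U*(U + 6) = U*(6 + U))
1/I(52) = 1/(52*(6 + 52)) = 1/(52*58) = 1/3016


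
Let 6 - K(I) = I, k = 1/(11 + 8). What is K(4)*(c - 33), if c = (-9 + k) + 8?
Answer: -1290/19 ≈ -67.895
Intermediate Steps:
k = 1/19 ≈ 0.052632
K(I) = 6 - I
c = -18/19 (c = (-9 + 1/19) + 8 = -170/19 + 8 = -18/19 ≈ -0.94737)
K(4)*(c - 33) = (6 - 1*4)*(-18/19 - 33) = (6 - 4)*(-645/19) = 2*(-645/19) = -1290/19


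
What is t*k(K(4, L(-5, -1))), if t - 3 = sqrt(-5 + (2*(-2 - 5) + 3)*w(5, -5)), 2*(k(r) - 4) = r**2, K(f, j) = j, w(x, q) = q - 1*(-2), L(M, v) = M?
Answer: 99/2 + 33*sqrt(7) ≈ 136.81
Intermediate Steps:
w(x, q) = 2 + q (w(x, q) = q + 2 = 2 + q)
k(r) = 4 + r**2/2
t = 3 + 2*sqrt(7) (t = 3 + sqrt(-5 + (2*(-2 - 5) + 3)*(2 - 5)) = 3 + sqrt(-5 + (2*(-7) + 3)*(-3)) = 3 + sqrt(-5 + (-14 + 3)*(-3)) = 3 + sqrt(-5 - 11*(-3)) = 3 + sqrt(-5 + 33) = 3 + sqrt(28) = 3 + 2*sqrt(7) ≈ 8.2915)
t*k(K(4, L(-5, -1))) = (3 + 2*sqrt(7))*(4 + (1/2)*(-5)**2) = (3 + 2*sqrt(7))*(4 + (1/2)*25) = (3 + 2*sqrt(7))*(4 + 25/2) = (3 + 2*sqrt(7))*(33/2) = 99/2 + 33*sqrt(7)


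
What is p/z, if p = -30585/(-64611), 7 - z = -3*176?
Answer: 2039/2304459 ≈ 0.00088481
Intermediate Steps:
z = 535 (z = 7 - (-3)*176 = 7 - 1*(-528) = 7 + 528 = 535)
p = 10195/21537 (p = -30585*(-1/64611) = 10195/21537 ≈ 0.47337)
p/z = (10195/21537)/535 = (10195/21537)*(1/535) = 2039/2304459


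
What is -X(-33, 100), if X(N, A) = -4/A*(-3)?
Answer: -3/25 ≈ -0.12000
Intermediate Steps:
X(N, A) = 12/A
-X(-33, 100) = -12/100 = -1*3/25 = -3/25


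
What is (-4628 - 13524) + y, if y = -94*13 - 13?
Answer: -19387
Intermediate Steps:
y = -1235 (y = -1222 - 13 = -1235)
(-4628 - 13524) + y = (-4628 - 13524) - 1235 = -18152 - 1235 = -19387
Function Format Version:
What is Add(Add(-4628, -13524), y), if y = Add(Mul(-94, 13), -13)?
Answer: -19387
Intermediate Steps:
y = -1235 (y = Add(-1222, -13) = -1235)
Add(Add(-4628, -13524), y) = Add(Add(-4628, -13524), -1235) = Add(-18152, -1235) = -19387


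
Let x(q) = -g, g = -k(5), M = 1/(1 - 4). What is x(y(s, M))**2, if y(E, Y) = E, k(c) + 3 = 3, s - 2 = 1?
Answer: 0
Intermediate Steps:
s = 3 (s = 2 + 1 = 3)
k(c) = 0 (k(c) = -3 + 3 = 0)
M = -1/3 (M = 1/(-3) = -1/3 ≈ -0.33333)
g = 0 (g = -1*0 = 0)
x(q) = 0 (x(q) = -1*0 = 0)
x(y(s, M))**2 = 0**2 = 0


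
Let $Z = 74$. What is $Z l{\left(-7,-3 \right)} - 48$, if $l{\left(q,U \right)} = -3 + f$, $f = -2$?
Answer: $-418$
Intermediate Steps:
$l{\left(q,U \right)} = -5$ ($l{\left(q,U \right)} = -3 - 2 = -5$)
$Z l{\left(-7,-3 \right)} - 48 = 74 \left(-5\right) - 48 = -370 - 48 = -418$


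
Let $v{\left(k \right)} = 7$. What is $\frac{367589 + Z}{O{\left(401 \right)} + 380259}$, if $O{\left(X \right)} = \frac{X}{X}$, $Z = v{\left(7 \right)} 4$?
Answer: $\frac{367617}{380260} \approx 0.96675$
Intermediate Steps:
$Z = 28$ ($Z = 7 \cdot 4 = 28$)
$O{\left(X \right)} = 1$
$\frac{367589 + Z}{O{\left(401 \right)} + 380259} = \frac{367589 + 28}{1 + 380259} = \frac{367617}{380260}$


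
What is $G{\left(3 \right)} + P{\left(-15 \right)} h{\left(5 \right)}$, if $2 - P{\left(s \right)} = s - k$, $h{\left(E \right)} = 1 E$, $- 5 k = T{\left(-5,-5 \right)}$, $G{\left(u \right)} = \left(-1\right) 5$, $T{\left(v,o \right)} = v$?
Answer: $85$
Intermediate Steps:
$G{\left(u \right)} = -5$
$k = 1$ ($k = \left(- \frac{1}{5}\right) \left(-5\right) = 1$)
$h{\left(E \right)} = E$
$P{\left(s \right)} = 3 - s$ ($P{\left(s \right)} = 2 - \left(s - 1\right) = 2 - \left(-1 + s\right) = 3 - s$)
$G{\left(3 \right)} + P{\left(-15 \right)} h{\left(5 \right)} = -5 + \left(3 - -15\right) 5 = -5 + \left(3 + 15\right) 5 = -5 + 18 \cdot 5 = -5 + 90 = 85$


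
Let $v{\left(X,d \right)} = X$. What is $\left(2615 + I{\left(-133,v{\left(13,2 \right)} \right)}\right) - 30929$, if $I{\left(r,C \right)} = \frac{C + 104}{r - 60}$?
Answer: $- \frac{5464719}{193} \approx -28315.0$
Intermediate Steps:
$I{\left(r,C \right)} = \frac{104 + C}{-60 + r}$
$\left(2615 + I{\left(-133,v{\left(13,2 \right)} \right)}\right) - 30929 = \left(2615 + \frac{104 + 13}{-60 - 133}\right) - 30929 = \left(2615 + \frac{1}{-193} \cdot 117\right) - 30929 = \left(2615 - \frac{117}{193}\right) - 30929 = \frac{504578}{193} - 30929 = - \frac{5464719}{193}$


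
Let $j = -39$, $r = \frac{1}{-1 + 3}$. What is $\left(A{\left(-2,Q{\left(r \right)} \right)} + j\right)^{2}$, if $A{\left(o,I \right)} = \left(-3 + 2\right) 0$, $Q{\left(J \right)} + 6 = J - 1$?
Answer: $1521$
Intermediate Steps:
$r = \frac{1}{2} \approx 0.5$
$Q{\left(J \right)} = -7 + J$ ($Q{\left(J \right)} = -6 + \left(J - 1\right) = -6 + \left(-1 + J\right) = -7 + J$)
$A{\left(o,I \right)} = 0$ ($A{\left(o,I \right)} = \left(-1\right) 0 = 0$)
$\left(A{\left(-2,Q{\left(r \right)} \right)} + j\right)^{2} = \left(0 - 39\right)^{2} = \left(-39\right)^{2} = 1521$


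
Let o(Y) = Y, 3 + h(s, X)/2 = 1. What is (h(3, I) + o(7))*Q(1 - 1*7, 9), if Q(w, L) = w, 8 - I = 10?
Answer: -18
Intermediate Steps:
I = -2 (I = 8 - 1*10 = 8 - 10 = -2)
h(s, X) = -4 (h(s, X) = -6 + 2*1 = -6 + 2 = -4)
(h(3, I) + o(7))*Q(1 - 1*7, 9) = (-4 + 7)*(1 - 1*7) = 3*(1 - 7) = 3*(-6) = -18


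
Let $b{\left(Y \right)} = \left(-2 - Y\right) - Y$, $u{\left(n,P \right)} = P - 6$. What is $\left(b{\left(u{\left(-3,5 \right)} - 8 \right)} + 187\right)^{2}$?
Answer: $41209$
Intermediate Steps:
$u{\left(n,P \right)} = -6 + P$ ($u{\left(n,P \right)} = P - 6 = -6 + P$)
$b{\left(Y \right)} = -2 - 2 Y$
$\left(b{\left(u{\left(-3,5 \right)} - 8 \right)} + 187\right)^{2} = \left(\left(-2 - 2 \left(\left(-6 + 5\right) - 8\right)\right) + 187\right)^{2} = \left(\left(-2 - 2 \left(-1 - 8\right)\right) + 187\right)^{2} = \left(\left(-2 - -18\right) + 187\right)^{2} = \left(\left(-2 + 18\right) + 187\right)^{2} = \left(16 + 187\right)^{2} = 203^{2} = 41209$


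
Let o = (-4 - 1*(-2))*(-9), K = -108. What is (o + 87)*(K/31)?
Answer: -11340/31 ≈ -365.81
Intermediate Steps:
o = 18 (o = (-4 + 2)*(-9) = -2*(-9) = 18)
(o + 87)*(K/31) = (18 + 87)*(-108/31) = 105*(-108*1/31) = 105*(-108/31) = -11340/31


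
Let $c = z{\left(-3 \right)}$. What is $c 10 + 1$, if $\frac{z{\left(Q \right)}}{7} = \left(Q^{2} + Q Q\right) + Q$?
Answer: $1051$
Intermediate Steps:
$z{\left(Q \right)} = 7 Q + 14 Q^{2}$ ($z{\left(Q \right)} = 7 \left(\left(Q^{2} + Q Q\right) + Q\right) = 7 \left(\left(Q^{2} + Q^{2}\right) + Q\right) = 7 \left(2 Q^{2} + Q\right) = 7 \left(Q + 2 Q^{2}\right) = 7 Q + 14 Q^{2}$)
$c = 105$ ($c = 7 \left(-3\right) \left(1 + 2 \left(-3\right)\right) = 7 \left(-3\right) \left(1 - 6\right) = 7 \left(-3\right) \left(-5\right) = 105$)
$c 10 + 1 = 105 \cdot 10 + 1 = 1050 + 1 = 1051$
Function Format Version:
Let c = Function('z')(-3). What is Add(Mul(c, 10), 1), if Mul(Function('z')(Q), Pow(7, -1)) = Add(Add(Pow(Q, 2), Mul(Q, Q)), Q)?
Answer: 1051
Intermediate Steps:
Function('z')(Q) = Add(Mul(7, Q), Mul(14, Pow(Q, 2))) (Function('z')(Q) = Mul(7, Add(Add(Pow(Q, 2), Mul(Q, Q)), Q)) = Mul(7, Add(Add(Pow(Q, 2), Pow(Q, 2)), Q)) = Mul(7, Add(Mul(2, Pow(Q, 2)), Q)) = Mul(7, Add(Q, Mul(2, Pow(Q, 2)))) = Add(Mul(7, Q), Mul(14, Pow(Q, 2))))
c = 105 (c = Mul(7, -3, Add(1, Mul(2, -3))) = Mul(7, -3, Add(1, -6)) = Mul(7, -3, -5) = 105)
Add(Mul(c, 10), 1) = Add(Mul(105, 10), 1) = Add(1050, 1) = 1051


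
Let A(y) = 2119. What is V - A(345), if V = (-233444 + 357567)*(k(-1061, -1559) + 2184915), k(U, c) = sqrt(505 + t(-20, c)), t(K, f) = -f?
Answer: 271198202426 + 496492*sqrt(129) ≈ 2.7120e+11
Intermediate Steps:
k(U, c) = sqrt(505 - c)
V = 271198204545 + 496492*sqrt(129) (V = (-233444 + 357567)*(sqrt(505 - 1*(-1559)) + 2184915) = 124123*(sqrt(505 + 1559) + 2184915) = 124123*(sqrt(2064) + 2184915) = 124123*(4*sqrt(129) + 2184915) = 124123*(2184915 + 4*sqrt(129)) = 271198204545 + 496492*sqrt(129) ≈ 2.7120e+11)
V - A(345) = (271198204545 + 496492*sqrt(129)) - 1*2119 = (271198204545 + 496492*sqrt(129)) - 2119 = 271198202426 + 496492*sqrt(129)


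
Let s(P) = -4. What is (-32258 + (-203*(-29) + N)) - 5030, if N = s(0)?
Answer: -31405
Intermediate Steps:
N = -4
(-32258 + (-203*(-29) + N)) - 5030 = (-32258 + (-203*(-29) - 4)) - 5030 = (-32258 + (5887 - 4)) - 5030 = (-32258 + 5883) - 5030 = -26375 - 5030 = -31405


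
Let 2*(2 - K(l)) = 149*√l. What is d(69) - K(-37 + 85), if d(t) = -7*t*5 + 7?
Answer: -2410 + 298*√3 ≈ -1893.8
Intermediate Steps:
d(t) = 7 - 35*t (d(t) = -35*t + 7 = 7 - 35*t)
K(l) = 2 - 149*√l/2
d(69) - K(-37 + 85) = (7 - 35*69) - (2 - 149*√(-37 + 85)/2) = (7 - 2415) - (2 - 298*√3) = -2408 - (2 - 298*√3) = -2408 + (-2 + 298*√3) = -2410 + 298*√3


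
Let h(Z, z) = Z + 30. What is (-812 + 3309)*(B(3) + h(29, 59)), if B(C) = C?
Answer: 154814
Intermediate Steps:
h(Z, z) = 30 + Z
(-812 + 3309)*(B(3) + h(29, 59)) = (-812 + 3309)*(3 + (30 + 29)) = 2497*(3 + 59) = 2497*62 = 154814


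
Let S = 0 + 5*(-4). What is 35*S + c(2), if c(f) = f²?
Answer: -696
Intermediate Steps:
S = -20 (S = 0 - 20 = -20)
35*S + c(2) = 35*(-20) + 2² = -700 + 4 = -696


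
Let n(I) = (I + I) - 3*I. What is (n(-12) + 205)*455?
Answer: 98735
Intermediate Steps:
n(I) = -I (n(I) = 2*I - 3*I = -I)
(n(-12) + 205)*455 = (-1*(-12) + 205)*455 = (12 + 205)*455 = 217*455 = 98735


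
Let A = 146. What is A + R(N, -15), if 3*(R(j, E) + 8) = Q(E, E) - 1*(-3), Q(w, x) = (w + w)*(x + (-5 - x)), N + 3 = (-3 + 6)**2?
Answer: 189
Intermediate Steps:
N = 6 (N = -3 + (-3 + 6)**2 = -3 + 3**2 = -3 + 9 = 6)
Q(w, x) = -10*w (Q(w, x) = (2*w)*(-5) = -10*w)
R(j, E) = -7 - 10*E/3 (R(j, E) = -8 + (-10*E - 1*(-3))/3 = -8 + (-10*E + 3)/3 = -8 + (3 - 10*E)/3 = -8 + (1 - 10*E/3) = -7 - 10*E/3)
A + R(N, -15) = 146 + (-7 - 10/3*(-15)) = 146 + (-7 + 50) = 146 + 43 = 189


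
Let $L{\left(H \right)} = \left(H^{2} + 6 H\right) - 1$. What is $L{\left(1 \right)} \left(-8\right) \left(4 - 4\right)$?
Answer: $0$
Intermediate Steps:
$L{\left(H \right)} = -1 + H^{2} + 6 H$
$L{\left(1 \right)} \left(-8\right) \left(4 - 4\right) = \left(-1 + 1^{2} + 6 \cdot 1\right) \left(-8\right) \left(4 - 4\right) = \left(-1 + 1 + 6\right) \left(-8\right) \left(4 - 4\right) = 6 \left(-8\right) 0 = \left(-48\right) 0 = 0$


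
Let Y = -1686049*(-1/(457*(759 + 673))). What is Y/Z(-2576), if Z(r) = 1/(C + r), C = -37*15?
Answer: -5279019419/654424 ≈ -8066.7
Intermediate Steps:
C = -555
Y = 1686049/654424 (Y = -1686049/((-457*1432)) = -1686049/(-654424) = -1686049*(-1/654424) = 1686049/654424 ≈ 2.5764)
Z(r) = 1/(-555 + r)
Y/Z(-2576) = 1686049/(654424*(1/(-555 - 2576))) = 1686049/(654424*(1/(-3131))) = 1686049/(654424*(-1/3131)) = (1686049/654424)*(-3131) = -5279019419/654424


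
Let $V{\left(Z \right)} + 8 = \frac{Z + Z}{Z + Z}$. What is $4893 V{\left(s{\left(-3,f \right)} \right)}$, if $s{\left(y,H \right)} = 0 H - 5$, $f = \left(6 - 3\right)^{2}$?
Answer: $-34251$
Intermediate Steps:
$f = 9$ ($f = 3^{2} = 9$)
$s{\left(y,H \right)} = -5$ ($s{\left(y,H \right)} = 0 - 5 = -5$)
$V{\left(Z \right)} = -7$ ($V{\left(Z \right)} = -8 + \frac{Z + Z}{Z + Z} = -8 + \frac{2 Z}{2 Z} = -8 + 2 Z \frac{1}{2 Z} = -8 + 1 = -7$)
$4893 V{\left(s{\left(-3,f \right)} \right)} = 4893 \left(-7\right) = -34251$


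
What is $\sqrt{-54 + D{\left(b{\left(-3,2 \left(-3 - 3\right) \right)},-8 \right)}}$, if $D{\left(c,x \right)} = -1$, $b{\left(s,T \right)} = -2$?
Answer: $i \sqrt{55} \approx 7.4162 i$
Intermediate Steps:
$\sqrt{-54 + D{\left(b{\left(-3,2 \left(-3 - 3\right) \right)},-8 \right)}} = \sqrt{-54 - 1} = \sqrt{-55} = i \sqrt{55}$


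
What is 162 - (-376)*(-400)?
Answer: -150238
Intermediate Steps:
162 - (-376)*(-400) = 162 - 376*400 = 162 - 150400 = -150238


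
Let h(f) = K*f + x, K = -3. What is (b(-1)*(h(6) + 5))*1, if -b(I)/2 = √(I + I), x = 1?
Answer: 24*I*√2 ≈ 33.941*I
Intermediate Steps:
h(f) = 1 - 3*f (h(f) = -3*f + 1 = 1 - 3*f)
b(I) = -2*√2*√I (b(I) = -2*√(I + I) = -2*√2*√I)
(b(-1)*(h(6) + 5))*1 = ((-2*√2*√(-1))*((1 - 3*6) + 5))*1 = ((-2*√2*I)*((1 - 18) + 5))*1 = ((-2*I*√2)*(-17 + 5))*1 = (-2*I*√2*(-12))*1 = (24*I*√2)*1 = 24*I*√2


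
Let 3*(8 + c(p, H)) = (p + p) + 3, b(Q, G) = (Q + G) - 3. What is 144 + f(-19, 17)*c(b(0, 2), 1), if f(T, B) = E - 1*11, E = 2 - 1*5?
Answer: 754/3 ≈ 251.33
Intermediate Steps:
E = -3 (E = 2 - 5 = -3)
b(Q, G) = -3 + G + Q (b(Q, G) = (G + Q) - 3 = -3 + G + Q)
c(p, H) = -7 + 2*p/3 (c(p, H) = -8 + ((p + p) + 3)/3 = -8 + (2*p + 3)/3 = -8 + (3 + 2*p)/3 = -8 + (1 + 2*p/3) = -7 + 2*p/3)
f(T, B) = -14 (f(T, B) = -3 - 1*11 = -3 - 11 = -14)
144 + f(-19, 17)*c(b(0, 2), 1) = 144 - 14*(-7 + 2*(-3 + 2 + 0)/3) = 144 - 14*(-7 + (⅔)*(-1)) = 144 - 14*(-7 - ⅔) = 144 - 14*(-23/3) = 144 + 322/3 = 754/3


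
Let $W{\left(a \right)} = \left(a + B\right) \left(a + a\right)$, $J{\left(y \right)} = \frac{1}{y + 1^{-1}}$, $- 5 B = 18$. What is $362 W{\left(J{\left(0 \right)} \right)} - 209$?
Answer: $- \frac{10457}{5} \approx -2091.4$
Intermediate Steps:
$B = - \frac{18}{5}$ ($B = \left(- \frac{1}{5}\right) 18 = - \frac{18}{5} \approx -3.6$)
$J{\left(y \right)} = \frac{1}{1 + y}$ ($J{\left(y \right)} = \frac{1}{y + 1} = \frac{1}{1 + y}$)
$W{\left(a \right)} = 2 a \left(- \frac{18}{5} + a\right)$ ($W{\left(a \right)} = \left(a - \frac{18}{5}\right) \left(a + a\right) = \left(- \frac{18}{5} + a\right) 2 a = 2 a \left(- \frac{18}{5} + a\right)$)
$362 W{\left(J{\left(0 \right)} \right)} - 209 = 362 \frac{2 \left(-18 + \frac{5}{1 + 0}\right)}{5 \left(1 + 0\right)} - 209 = 362 \frac{2 \left(-18 + \frac{5}{1}\right)}{5 \cdot 1} - 209 = 362 \cdot \frac{2}{5} \cdot 1 \left(-18 + 5 \cdot 1\right) - 209 = 362 \cdot \frac{2}{5} \cdot 1 \left(-18 + 5\right) - 209 = 362 \cdot \frac{2}{5} \cdot 1 \left(-13\right) - 209 = 362 \left(- \frac{26}{5}\right) - 209 = - \frac{9412}{5} - 209 = - \frac{10457}{5}$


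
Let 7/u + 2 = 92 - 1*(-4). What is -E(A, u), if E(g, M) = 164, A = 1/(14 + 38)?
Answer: -164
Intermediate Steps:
A = 1/52 ≈ 0.019231
u = 7/94 (u = 7/(-2 + (92 - 1*(-4))) = 7/(-2 + (92 + 4)) = 7/(-2 + 96) = 7/94 ≈ 0.074468)
-E(A, u) = -1*164 = -164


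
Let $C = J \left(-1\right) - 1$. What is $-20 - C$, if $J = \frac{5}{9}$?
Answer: $- \frac{166}{9} \approx -18.444$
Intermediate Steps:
$J = \frac{5}{9}$ ($J = 5 \cdot \frac{1}{9} = \frac{5}{9} \approx 0.55556$)
$C = - \frac{14}{9}$ ($C = \frac{5}{9} \left(-1\right) - 1 = - \frac{5}{9} - 1 = - \frac{14}{9} \approx -1.5556$)
$-20 - C = -20 - - \frac{14}{9} = -20 + \frac{14}{9} = - \frac{166}{9}$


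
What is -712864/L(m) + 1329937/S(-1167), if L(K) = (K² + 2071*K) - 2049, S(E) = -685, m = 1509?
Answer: -7182375531067/3699117135 ≈ -1941.6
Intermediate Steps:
L(K) = -2049 + K² + 2071*K
-712864/L(m) + 1329937/S(-1167) = -712864/(-2049 + 1509² + 2071*1509) + 1329937/(-685) = -712864/(-2049 + 2277081 + 3125139) + 1329937*(-1/685) = -712864/5400171 - 1329937/685 = -7182375531067/3699117135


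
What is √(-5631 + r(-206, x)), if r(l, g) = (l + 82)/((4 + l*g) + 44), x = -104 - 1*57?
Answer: I*√1552988309953/16607 ≈ 75.04*I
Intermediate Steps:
x = -161 (x = -104 - 57 = -161)
r(l, g) = (82 + l)/(48 + g*l) (r(l, g) = (82 + l)/((4 + g*l) + 44) = (82 + l)/(48 + g*l))
√(-5631 + r(-206, x)) = √(-5631 + (82 - 206)/(48 - 161*(-206))) = √(-5631 - 124/(48 + 33166)) = √(-5631 - 124/33214) = √(-5631 + (1/33214)*(-124)) = √(-5631 - 62/16607) = √(-93514079/16607) = I*√1552988309953/16607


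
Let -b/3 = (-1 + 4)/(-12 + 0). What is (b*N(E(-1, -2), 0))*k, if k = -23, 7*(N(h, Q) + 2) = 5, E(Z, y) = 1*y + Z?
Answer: 621/28 ≈ 22.179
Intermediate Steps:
E(Z, y) = Z + y (E(Z, y) = y + Z = Z + y)
N(h, Q) = -9/7 (N(h, Q) = -2 + (⅐)*5 = -2 + 5/7 = -9/7)
b = ¾ (b = -3*(-1 + 4)/(-12 + 0) = -9/(-12) = -9*(-1)/12 = -3*(-¼) = ¾ ≈ 0.75000)
(b*N(E(-1, -2), 0))*k = ((¾)*(-9/7))*(-23) = -27/28*(-23) = 621/28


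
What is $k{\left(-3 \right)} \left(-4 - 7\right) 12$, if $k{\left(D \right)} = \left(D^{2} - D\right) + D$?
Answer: $-1188$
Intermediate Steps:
$k{\left(D \right)} = D^{2}$
$k{\left(-3 \right)} \left(-4 - 7\right) 12 = \left(-3\right)^{2} \left(-4 - 7\right) 12 = 9 \left(-11\right) 12 = \left(-99\right) 12 = -1188$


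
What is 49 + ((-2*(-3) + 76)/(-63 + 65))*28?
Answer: 1197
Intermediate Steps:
49 + ((-2*(-3) + 76)/(-63 + 65))*28 = 49 + ((6 + 76)/2)*28 = 49 + (82*(½))*28 = 49 + 41*28 = 49 + 1148 = 1197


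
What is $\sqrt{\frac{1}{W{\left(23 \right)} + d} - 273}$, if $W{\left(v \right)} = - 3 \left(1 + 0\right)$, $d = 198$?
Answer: $\frac{i \sqrt{10380630}}{195} \approx 16.523 i$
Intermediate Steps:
$W{\left(v \right)} = -3$ ($W{\left(v \right)} = \left(-3\right) 1 = -3$)
$\sqrt{\frac{1}{W{\left(23 \right)} + d} - 273} = \sqrt{\frac{1}{-3 + 198} - 273} = \sqrt{\frac{1}{195} - 273} = \sqrt{- \frac{53234}{195}} = \frac{i \sqrt{10380630}}{195}$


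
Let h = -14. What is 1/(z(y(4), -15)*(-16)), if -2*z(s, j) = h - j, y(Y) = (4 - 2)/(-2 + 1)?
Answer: ⅛ ≈ 0.12500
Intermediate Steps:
y(Y) = -2 (y(Y) = 2/(-1) = 2*(-1) = -2)
z(s, j) = 7 + j/2 (z(s, j) = -(-14 - j)/2 = 7 + j/2)
1/(z(y(4), -15)*(-16)) = 1/((7 + (½)*(-15))*(-16)) = 1/((7 - 15/2)*(-16)) = 1/(-½*(-16)) = 1/8 = ⅛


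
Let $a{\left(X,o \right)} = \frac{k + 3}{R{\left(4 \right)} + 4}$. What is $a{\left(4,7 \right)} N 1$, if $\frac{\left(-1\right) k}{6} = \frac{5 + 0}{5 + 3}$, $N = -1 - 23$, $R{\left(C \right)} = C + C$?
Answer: $\frac{3}{2} \approx 1.5$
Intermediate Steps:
$R{\left(C \right)} = 2 C$
$N = -24$ ($N = -1 - 23 = -24$)
$k = - \frac{15}{4}$ ($k = - 6 \frac{5 + 0}{5 + 3} = - 6 \cdot \frac{5}{8} = - 6 \cdot 5 \cdot \frac{1}{8} = \left(-6\right) \frac{5}{8} = - \frac{15}{4} \approx -3.75$)
$a{\left(X,o \right)} = - \frac{1}{16}$ ($a{\left(X,o \right)} = \frac{- \frac{15}{4} + 3}{2 \cdot 4 + 4} = - \frac{3}{4 \left(8 + 4\right)} = - \frac{3}{4 \cdot 12} = \left(- \frac{3}{4}\right) \frac{1}{12} = - \frac{1}{16}$)
$a{\left(4,7 \right)} N 1 = \left(- \frac{1}{16}\right) \left(-24\right) 1 = \frac{3}{2} \cdot 1 = \frac{3}{2}$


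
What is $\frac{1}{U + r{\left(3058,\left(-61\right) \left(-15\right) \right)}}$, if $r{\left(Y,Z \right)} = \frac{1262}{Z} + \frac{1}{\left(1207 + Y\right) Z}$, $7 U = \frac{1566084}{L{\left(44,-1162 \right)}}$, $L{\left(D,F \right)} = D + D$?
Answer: $\frac{600981150}{1528729808849} \approx 0.00039312$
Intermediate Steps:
$L{\left(D,F \right)} = 2 D$
$U = \frac{391521}{154}$ ($U = \frac{1566084 \frac{1}{2 \cdot 44}}{7} = \frac{1566084 \cdot \frac{1}{88}}{7} = \frac{1}{7} \cdot \frac{391521}{22} = \frac{391521}{154} \approx 2542.3$)
$r{\left(Y,Z \right)} = \frac{1262}{Z} + \frac{1}{Z \left(1207 + Y\right)}$
$\frac{1}{U + r{\left(3058,\left(-61\right) \left(-15\right) \right)}} = \frac{1}{\frac{391521}{154} + \frac{1523235 + 1262 \cdot 3058}{\left(-61\right) \left(-15\right) \left(1207 + 3058\right)}} = \frac{1}{\frac{391521}{154} + \frac{1523235 + 3859196}{915 \cdot 4265}} = \frac{1}{\frac{391521}{154} + \frac{1}{915} \cdot \frac{1}{4265} \cdot 5382431} = \frac{1}{\frac{391521}{154} + \frac{5382431}{3902475}} = \frac{1}{\frac{1528729808849}{600981150}} = \frac{600981150}{1528729808849}$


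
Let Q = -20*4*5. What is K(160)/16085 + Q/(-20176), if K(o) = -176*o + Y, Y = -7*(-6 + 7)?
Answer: -35116462/20283185 ≈ -1.7313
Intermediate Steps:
Y = -7 (Y = -7*1 = -7)
Q = -400 (Q = -10*8*5 = -80*5 = -400)
K(o) = -7 - 176*o (K(o) = -176*o - 7 = -7 - 176*o)
K(160)/16085 + Q/(-20176) = (-7 - 176*160)/16085 - 400/(-20176) = (-7 - 28160)*(1/16085) - 400*(-1/20176) = -28167*1/16085 + 25/1261 = -28167/16085 + 25/1261 = -35116462/20283185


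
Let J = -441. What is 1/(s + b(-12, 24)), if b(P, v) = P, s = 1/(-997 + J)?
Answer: -1438/17257 ≈ -0.083328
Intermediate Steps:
s = -1/1438 (s = 1/(-997 - 441) = 1/(-1438) = -1/1438 ≈ -0.00069541)
1/(s + b(-12, 24)) = 1/(-1/1438 - 12) = 1/(-17257/1438) = -1438/17257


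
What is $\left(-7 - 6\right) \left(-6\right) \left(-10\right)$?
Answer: $-780$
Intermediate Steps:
$\left(-7 - 6\right) \left(-6\right) \left(-10\right) = \left(-13\right) \left(-6\right) \left(-10\right) = 78 \left(-10\right) = -780$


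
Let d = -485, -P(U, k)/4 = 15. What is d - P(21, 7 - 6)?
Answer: -425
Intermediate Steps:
P(U, k) = -60 (P(U, k) = -4*15 = -60)
d - P(21, 7 - 6) = -485 - 1*(-60) = -485 + 60 = -425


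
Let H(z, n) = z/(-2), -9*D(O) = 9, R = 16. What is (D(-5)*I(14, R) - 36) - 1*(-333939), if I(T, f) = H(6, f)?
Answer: 333906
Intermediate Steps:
D(O) = -1 (D(O) = -⅑*9 = -1)
H(z, n) = -z/2 (H(z, n) = z*(-½) = -z/2)
I(T, f) = -3 (I(T, f) = -½*6 = -3)
(D(-5)*I(14, R) - 36) - 1*(-333939) = (-1*(-3) - 36) - 1*(-333939) = (3 - 36) + 333939 = -33 + 333939 = 333906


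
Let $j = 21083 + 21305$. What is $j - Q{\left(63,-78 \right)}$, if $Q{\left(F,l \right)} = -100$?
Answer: $42488$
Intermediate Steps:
$j = 42388$
$j - Q{\left(63,-78 \right)} = 42388 - -100 = 42388 + 100 = 42488$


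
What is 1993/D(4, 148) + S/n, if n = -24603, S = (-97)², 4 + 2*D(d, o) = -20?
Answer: -5460743/32804 ≈ -166.47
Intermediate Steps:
D(d, o) = -12 (D(d, o) = -2 + (½)*(-20) = -2 - 10 = -12)
S = 9409
1993/D(4, 148) + S/n = 1993/(-12) + 9409/(-24603) = 1993*(-1/12) + 9409*(-1/24603) = -1993/12 - 9409/24603 = -5460743/32804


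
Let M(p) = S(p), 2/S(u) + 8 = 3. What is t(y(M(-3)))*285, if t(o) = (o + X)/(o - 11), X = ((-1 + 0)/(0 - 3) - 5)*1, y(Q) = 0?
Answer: 1330/11 ≈ 120.91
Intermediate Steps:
S(u) = -⅖ (S(u) = 2/(-8 + 3) = 2/(-5) = 2*(-⅕) = -⅖)
M(p) = -⅖
X = -14/3 (X = (-1/(-3) - 5)*1 = (-1*(-⅓) - 5)*1 = (⅓ - 5)*1 = -14/3*1 = -14/3 ≈ -4.6667)
t(o) = (-14/3 + o)/(-11 + o) (t(o) = (o - 14/3)/(o - 11) = (-14/3 + o)/(-11 + o))
t(y(M(-3)))*285 = ((-14/3 + 0)/(-11 + 0))*285 = (-14/3/(-11))*285 = -1/11*(-14/3)*285 = (14/33)*285 = 1330/11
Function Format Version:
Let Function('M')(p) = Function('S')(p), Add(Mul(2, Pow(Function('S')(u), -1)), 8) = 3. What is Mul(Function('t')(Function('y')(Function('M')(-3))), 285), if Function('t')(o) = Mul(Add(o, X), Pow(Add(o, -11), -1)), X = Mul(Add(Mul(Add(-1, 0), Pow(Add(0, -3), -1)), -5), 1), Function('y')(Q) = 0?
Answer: Rational(1330, 11) ≈ 120.91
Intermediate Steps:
Function('S')(u) = Rational(-2, 5) (Function('S')(u) = Mul(2, Pow(Add(-8, 3), -1)) = Mul(2, Pow(-5, -1)) = Mul(2, Rational(-1, 5)) = Rational(-2, 5))
Function('M')(p) = Rational(-2, 5)
X = Rational(-14, 3) (X = Mul(Add(Mul(-1, Pow(-3, -1)), -5), 1) = Mul(Add(Mul(-1, Rational(-1, 3)), -5), 1) = Mul(Add(Rational(1, 3), -5), 1) = Mul(Rational(-14, 3), 1) = Rational(-14, 3) ≈ -4.6667)
Function('t')(o) = Mul(Pow(Add(-11, o), -1), Add(Rational(-14, 3), o)) (Function('t')(o) = Mul(Add(o, Rational(-14, 3)), Pow(Add(o, -11), -1)) = Mul(Add(Rational(-14, 3), o), Pow(Add(-11, o), -1)) = Mul(Pow(Add(-11, o), -1), Add(Rational(-14, 3), o)))
Mul(Function('t')(Function('y')(Function('M')(-3))), 285) = Mul(Mul(Pow(Add(-11, 0), -1), Add(Rational(-14, 3), 0)), 285) = Mul(Mul(Pow(-11, -1), Rational(-14, 3)), 285) = Mul(Mul(Rational(-1, 11), Rational(-14, 3)), 285) = Mul(Rational(14, 33), 285) = Rational(1330, 11)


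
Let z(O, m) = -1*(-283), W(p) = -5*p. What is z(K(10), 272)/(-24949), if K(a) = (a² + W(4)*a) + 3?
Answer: -283/24949 ≈ -0.011343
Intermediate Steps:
K(a) = 3 + a² - 20*a (K(a) = (a² + (-5*4)*a) + 3 = (a² - 20*a) + 3 = 3 + a² - 20*a)
z(O, m) = 283
z(K(10), 272)/(-24949) = 283/(-24949) = 283*(-1/24949) = -283/24949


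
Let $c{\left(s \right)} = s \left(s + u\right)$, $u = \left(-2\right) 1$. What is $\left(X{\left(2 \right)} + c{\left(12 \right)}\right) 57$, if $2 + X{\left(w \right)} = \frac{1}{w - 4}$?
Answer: $\frac{13395}{2} \approx 6697.5$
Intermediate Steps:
$X{\left(w \right)} = -2 + \frac{1}{-4 + w}$ ($X{\left(w \right)} = -2 + \frac{1}{w - 4} = -2 + \frac{1}{-4 + w}$)
$u = -2$
$c{\left(s \right)} = s \left(-2 + s\right)$ ($c{\left(s \right)} = s \left(s - 2\right) = s \left(-2 + s\right)$)
$\left(X{\left(2 \right)} + c{\left(12 \right)}\right) 57 = \left(\frac{9 - 4}{-4 + 2} + 12 \left(-2 + 12\right)\right) 57 = \left(\frac{9 - 4}{-2} + 12 \cdot 10\right) 57 = \left(\left(- \frac{1}{2}\right) 5 + 120\right) 57 = \left(- \frac{5}{2} + 120\right) 57 = \frac{235}{2} \cdot 57 = \frac{13395}{2}$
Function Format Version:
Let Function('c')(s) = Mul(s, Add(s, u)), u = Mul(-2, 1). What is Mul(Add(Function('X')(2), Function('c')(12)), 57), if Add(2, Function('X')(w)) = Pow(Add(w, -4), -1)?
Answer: Rational(13395, 2) ≈ 6697.5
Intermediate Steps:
Function('X')(w) = Add(-2, Pow(Add(-4, w), -1)) (Function('X')(w) = Add(-2, Pow(Add(w, -4), -1)) = Add(-2, Pow(Add(-4, w), -1)))
u = -2
Function('c')(s) = Mul(s, Add(-2, s)) (Function('c')(s) = Mul(s, Add(s, -2)) = Mul(s, Add(-2, s)))
Mul(Add(Function('X')(2), Function('c')(12)), 57) = Mul(Add(Mul(Pow(Add(-4, 2), -1), Add(9, Mul(-2, 2))), Mul(12, Add(-2, 12))), 57) = Mul(Add(Mul(Pow(-2, -1), Add(9, -4)), Mul(12, 10)), 57) = Mul(Add(Mul(Rational(-1, 2), 5), 120), 57) = Mul(Add(Rational(-5, 2), 120), 57) = Mul(Rational(235, 2), 57) = Rational(13395, 2)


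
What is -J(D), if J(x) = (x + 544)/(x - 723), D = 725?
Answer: -1269/2 ≈ -634.50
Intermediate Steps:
J(x) = (544 + x)/(-723 + x)
-J(D) = -(544 + 725)/(-723 + 725) = -1269/2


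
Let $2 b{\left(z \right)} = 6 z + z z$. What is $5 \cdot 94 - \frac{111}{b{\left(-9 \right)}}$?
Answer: $\frac{4156}{9} \approx 461.78$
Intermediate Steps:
$b{\left(z \right)} = \frac{z^{2}}{2} + 3 z$ ($b{\left(z \right)} = \frac{6 z + z z}{2} = \frac{6 z + z^{2}}{2} = \frac{z^{2} + 6 z}{2} = \frac{z^{2}}{2} + 3 z$)
$5 \cdot 94 - \frac{111}{b{\left(-9 \right)}} = 5 \cdot 94 - \frac{111}{\frac{1}{2} \left(-9\right) \left(6 - 9\right)} = 470 - \frac{111}{\frac{1}{2} \left(-9\right) \left(-3\right)} = 470 - \frac{111}{\frac{27}{2}} = 470 - \frac{74}{9} = \frac{4156}{9}$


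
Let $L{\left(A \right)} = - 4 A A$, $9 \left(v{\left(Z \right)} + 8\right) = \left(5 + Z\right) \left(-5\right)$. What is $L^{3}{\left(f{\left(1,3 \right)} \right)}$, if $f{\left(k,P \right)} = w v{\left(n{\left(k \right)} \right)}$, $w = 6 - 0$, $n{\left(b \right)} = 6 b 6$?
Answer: $- \frac{1850284719998930944}{729} \approx -2.5381 \cdot 10^{15}$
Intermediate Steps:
$n{\left(b \right)} = 36 b$
$v{\left(Z \right)} = - \frac{97}{9} - \frac{5 Z}{9}$ ($v{\left(Z \right)} = -8 + \frac{\left(5 + Z\right) \left(-5\right)}{9} = -8 + \frac{-25 - 5 Z}{9} = -8 - \left(\frac{25}{9} + \frac{5 Z}{9}\right) = - \frac{97}{9} - \frac{5 Z}{9}$)
$w = 6$ ($w = 6 + 0 = 6$)
$f{\left(k,P \right)} = - \frac{194}{3} - 120 k$ ($f{\left(k,P \right)} = 6 \left(- \frac{97}{9} - \frac{5 \cdot 36 k}{9}\right) = 6 \left(- \frac{97}{9} - 20 k\right) = - \frac{194}{3} - 120 k$)
$L{\left(A \right)} = - 4 A^{2}$
$L^{3}{\left(f{\left(1,3 \right)} \right)} = \left(- 4 \left(- \frac{194}{3} - 120\right)^{2}\right)^{3} = \left(- 4 \left(- \frac{554}{3}\right)^{2}\right)^{3} = \left(\left(-4\right) \frac{306916}{9}\right)^{3} = \left(- \frac{1227664}{9}\right)^{3} = - \frac{1850284719998930944}{729}$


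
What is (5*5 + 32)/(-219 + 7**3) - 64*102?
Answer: -809415/124 ≈ -6527.5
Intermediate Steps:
(5*5 + 32)/(-219 + 7**3) - 64*102 = (25 + 32)/(-219 + 343) - 6528 = 57/124 - 6528 = -809415/124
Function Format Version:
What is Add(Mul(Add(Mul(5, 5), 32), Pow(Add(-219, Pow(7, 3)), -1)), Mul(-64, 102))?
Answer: Rational(-809415, 124) ≈ -6527.5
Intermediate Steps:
Add(Mul(Add(Mul(5, 5), 32), Pow(Add(-219, Pow(7, 3)), -1)), Mul(-64, 102)) = Add(Mul(Add(25, 32), Pow(Add(-219, 343), -1)), -6528) = Add(Mul(57, Pow(124, -1)), -6528) = Add(Mul(57, Rational(1, 124)), -6528) = Add(Rational(57, 124), -6528) = Rational(-809415, 124)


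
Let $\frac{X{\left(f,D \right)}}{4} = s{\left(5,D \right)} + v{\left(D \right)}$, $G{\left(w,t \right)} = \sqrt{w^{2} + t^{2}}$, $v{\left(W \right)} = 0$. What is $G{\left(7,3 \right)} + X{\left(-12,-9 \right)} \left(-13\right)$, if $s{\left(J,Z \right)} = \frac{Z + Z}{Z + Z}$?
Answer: $-52 + \sqrt{58} \approx -44.384$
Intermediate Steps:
$G{\left(w,t \right)} = \sqrt{t^{2} + w^{2}}$
$s{\left(J,Z \right)} = 1$ ($s{\left(J,Z \right)} = \frac{2 Z}{2 Z} = 2 Z \frac{1}{2 Z} = 1$)
$X{\left(f,D \right)} = 4$ ($X{\left(f,D \right)} = 4 \left(1 + 0\right) = 4 \cdot 1 = 4$)
$G{\left(7,3 \right)} + X{\left(-12,-9 \right)} \left(-13\right) = \sqrt{3^{2} + 7^{2}} + 4 \left(-13\right) = \sqrt{9 + 49} - 52 = \sqrt{58} - 52 = -52 + \sqrt{58}$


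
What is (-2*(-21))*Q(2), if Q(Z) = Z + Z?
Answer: 168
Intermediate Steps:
Q(Z) = 2*Z
(-2*(-21))*Q(2) = (-2*(-21))*(2*2) = 42*4 = 168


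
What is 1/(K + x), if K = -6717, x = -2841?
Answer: -1/9558 ≈ -0.00010462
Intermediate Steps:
1/(K + x) = 1/(-6717 - 2841) = 1/(-9558) = -1/9558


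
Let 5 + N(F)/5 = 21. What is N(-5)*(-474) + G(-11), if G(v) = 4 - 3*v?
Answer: -37883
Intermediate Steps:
N(F) = 80 (N(F) = -25 + 5*21 = -25 + 105 = 80)
N(-5)*(-474) + G(-11) = 80*(-474) + (4 - 3*(-11)) = -37920 + (4 + 33) = -37920 + 37 = -37883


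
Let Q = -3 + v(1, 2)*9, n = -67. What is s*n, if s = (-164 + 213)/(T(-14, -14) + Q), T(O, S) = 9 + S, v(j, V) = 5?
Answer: -3283/37 ≈ -88.730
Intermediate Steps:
Q = 42 (Q = -3 + 5*9 = -3 + 45 = 42)
s = 49/37 (s = (-164 + 213)/((9 - 14) + 42) = 49/(-5 + 42) = 49/37 ≈ 1.3243)
s*n = (49/37)*(-67) = -3283/37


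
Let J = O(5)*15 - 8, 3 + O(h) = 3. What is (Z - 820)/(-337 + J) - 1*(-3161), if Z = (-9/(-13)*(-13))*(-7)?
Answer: 1091302/345 ≈ 3163.2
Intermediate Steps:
O(h) = 0 (O(h) = -3 + 3 = 0)
J = -8 (J = 0*15 - 8 = 0 - 8 = -8)
Z = 63 (Z = (-9*(-1/13)*(-13))*(-7) = ((9/13)*(-13))*(-7) = -9*(-7) = 63)
(Z - 820)/(-337 + J) - 1*(-3161) = (63 - 820)/(-337 - 8) - 1*(-3161) = -757/(-345) + 3161 = -757*(-1/345) + 3161 = 757/345 + 3161 = 1091302/345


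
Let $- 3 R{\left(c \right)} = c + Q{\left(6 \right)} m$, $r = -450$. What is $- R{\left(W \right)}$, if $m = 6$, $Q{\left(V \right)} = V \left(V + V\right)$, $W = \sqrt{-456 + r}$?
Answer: $144 + \frac{i \sqrt{906}}{3} \approx 144.0 + 10.033 i$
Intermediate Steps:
$W = i \sqrt{906}$ ($W = \sqrt{-456 - 450} = \sqrt{-906} = i \sqrt{906} \approx 30.1 i$)
$Q{\left(V \right)} = 2 V^{2}$ ($Q{\left(V \right)} = V 2 V = 2 V^{2}$)
$R{\left(c \right)} = -144 - \frac{c}{3}$ ($R{\left(c \right)} = - \frac{c + 2 \cdot 6^{2} \cdot 6}{3} = - \frac{c + 2 \cdot 36 \cdot 6}{3} = - \frac{c + 72 \cdot 6}{3} = - \frac{c + 432}{3} = - \frac{432 + c}{3} = -144 - \frac{c}{3}$)
$- R{\left(W \right)} = - (-144 - \frac{i \sqrt{906}}{3}) = 144 + \frac{i \sqrt{906}}{3}$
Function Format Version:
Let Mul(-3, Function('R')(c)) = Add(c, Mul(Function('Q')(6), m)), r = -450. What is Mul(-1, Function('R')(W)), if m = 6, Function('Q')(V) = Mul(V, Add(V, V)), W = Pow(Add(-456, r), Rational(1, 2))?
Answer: Add(144, Mul(Rational(1, 3), I, Pow(906, Rational(1, 2)))) ≈ Add(144.00, Mul(10.033, I))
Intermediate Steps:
W = Mul(I, Pow(906, Rational(1, 2))) (W = Pow(Add(-456, -450), Rational(1, 2)) = Pow(-906, Rational(1, 2)) = Mul(I, Pow(906, Rational(1, 2))) ≈ Mul(30.100, I))
Function('Q')(V) = Mul(2, Pow(V, 2)) (Function('Q')(V) = Mul(V, Mul(2, V)) = Mul(2, Pow(V, 2)))
Function('R')(c) = Add(-144, Mul(Rational(-1, 3), c)) (Function('R')(c) = Mul(Rational(-1, 3), Add(c, Mul(Mul(2, Pow(6, 2)), 6))) = Mul(Rational(-1, 3), Add(c, Mul(Mul(2, 36), 6))) = Mul(Rational(-1, 3), Add(c, Mul(72, 6))) = Mul(Rational(-1, 3), Add(c, 432)) = Mul(Rational(-1, 3), Add(432, c)) = Add(-144, Mul(Rational(-1, 3), c)))
Mul(-1, Function('R')(W)) = Mul(-1, Add(-144, Mul(Rational(-1, 3), Mul(I, Pow(906, Rational(1, 2)))))) = Mul(-1, Add(-144, Mul(Rational(-1, 3), I, Pow(906, Rational(1, 2))))) = Add(144, Mul(Rational(1, 3), I, Pow(906, Rational(1, 2))))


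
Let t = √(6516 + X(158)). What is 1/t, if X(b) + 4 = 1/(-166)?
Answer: √179444506/1080991 ≈ 0.012392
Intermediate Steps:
X(b) = -665/166 (X(b) = -4 + 1/(-166) = -4 - 1/166 = -665/166)
t = √179444506/166 (t = √(6516 - 665/166) = √(1080991/166) = √179444506/166 ≈ 80.697)
1/t = 1/(√179444506/166) = √179444506/1080991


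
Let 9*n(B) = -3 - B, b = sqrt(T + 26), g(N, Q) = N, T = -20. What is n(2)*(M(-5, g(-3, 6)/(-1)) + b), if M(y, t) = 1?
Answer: -5/9 - 5*sqrt(6)/9 ≈ -1.9164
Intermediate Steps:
b = sqrt(6) (b = sqrt(-20 + 26) = sqrt(6) ≈ 2.4495)
n(B) = -1/3 - B/9 (n(B) = (-3 - B)/9 = -1/3 - B/9)
n(2)*(M(-5, g(-3, 6)/(-1)) + b) = (-1/3 - 1/9*2)*(1 + sqrt(6)) = (-1/3 - 2/9)*(1 + sqrt(6)) = -5*(1 + sqrt(6))/9 = -5/9 - 5*sqrt(6)/9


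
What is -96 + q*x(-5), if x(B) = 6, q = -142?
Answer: -948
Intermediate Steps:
-96 + q*x(-5) = -96 - 142*6 = -96 - 852 = -948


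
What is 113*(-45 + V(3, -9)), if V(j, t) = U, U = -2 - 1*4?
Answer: -5763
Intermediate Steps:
U = -6 (U = -2 - 4 = -6)
V(j, t) = -6
113*(-45 + V(3, -9)) = 113*(-45 - 6) = 113*(-51) = -5763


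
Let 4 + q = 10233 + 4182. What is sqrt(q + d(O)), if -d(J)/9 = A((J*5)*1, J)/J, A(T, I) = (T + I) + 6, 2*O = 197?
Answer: sqrt(557159537)/197 ≈ 119.82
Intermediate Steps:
O = 197/2 (O = (1/2)*197 = 197/2 ≈ 98.500)
q = 14411 (q = -4 + (10233 + 4182) = -4 + 14415 = 14411)
A(T, I) = 6 + I + T (A(T, I) = (I + T) + 6 = 6 + I + T)
d(J) = -9*(6 + 6*J)/J (d(J) = -9*(6 + J + (J*5)*1)/J = -9*(6 + J + (5*J)*1)/J = -9*(6 + J + 5*J)/J = -9*(6 + 6*J)/J)
sqrt(q + d(O)) = sqrt(14411 + (-54 - 54/197/2)) = sqrt(14411 + (-54 - 54*2/197)) = sqrt(14411 + (-54 - 108/197)) = sqrt(14411 - 10746/197) = sqrt(2828221/197) = sqrt(557159537)/197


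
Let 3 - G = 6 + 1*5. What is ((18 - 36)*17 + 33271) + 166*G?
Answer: 31637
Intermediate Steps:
G = -8 (G = 3 - (6 + 1*5) = 3 - (6 + 5) = 3 - 1*11 = 3 - 11 = -8)
((18 - 36)*17 + 33271) + 166*G = ((18 - 36)*17 + 33271) + 166*(-8) = (-18*17 + 33271) - 1328 = (-306 + 33271) - 1328 = 32965 - 1328 = 31637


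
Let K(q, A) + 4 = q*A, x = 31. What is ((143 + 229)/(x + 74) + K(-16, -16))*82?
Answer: 733408/35 ≈ 20955.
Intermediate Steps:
K(q, A) = -4 + A*q (K(q, A) = -4 + q*A = -4 + A*q)
((143 + 229)/(x + 74) + K(-16, -16))*82 = ((143 + 229)/(31 + 74) + (-4 - 16*(-16)))*82 = (372/105 + (-4 + 256))*82 = (372*(1/105) + 252)*82 = (124/35 + 252)*82 = (8944/35)*82 = 733408/35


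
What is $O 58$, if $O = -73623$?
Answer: $-4270134$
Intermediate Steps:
$O 58 = \left(-73623\right) 58 = -4270134$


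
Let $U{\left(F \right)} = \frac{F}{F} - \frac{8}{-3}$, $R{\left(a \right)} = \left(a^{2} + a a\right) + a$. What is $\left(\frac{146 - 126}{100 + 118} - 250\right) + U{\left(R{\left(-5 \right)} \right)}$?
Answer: $- \frac{80521}{327} \approx -246.24$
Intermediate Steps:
$R{\left(a \right)} = a + 2 a^{2}$ ($R{\left(a \right)} = \left(a^{2} + a^{2}\right) + a = 2 a^{2} + a = a + 2 a^{2}$)
$U{\left(F \right)} = \frac{11}{3}$ ($U{\left(F \right)} = 1 - - \frac{8}{3} = 1 + \frac{8}{3} = \frac{11}{3}$)
$\left(\frac{146 - 126}{100 + 118} - 250\right) + U{\left(R{\left(-5 \right)} \right)} = \left(\frac{146 - 126}{100 + 118} - 250\right) + \frac{11}{3} = \left(\frac{20}{218} - 250\right) + \frac{11}{3} = \left(20 \cdot \frac{1}{218} - 250\right) + \frac{11}{3} = \left(\frac{10}{109} - 250\right) + \frac{11}{3} = - \frac{27240}{109} + \frac{11}{3} = - \frac{80521}{327}$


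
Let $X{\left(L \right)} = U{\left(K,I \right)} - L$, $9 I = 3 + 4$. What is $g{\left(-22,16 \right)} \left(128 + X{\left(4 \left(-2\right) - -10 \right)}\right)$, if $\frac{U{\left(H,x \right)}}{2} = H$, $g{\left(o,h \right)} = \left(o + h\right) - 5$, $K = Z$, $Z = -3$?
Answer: $-1320$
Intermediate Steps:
$K = -3$
$I = \frac{7}{9}$ ($I = \frac{3 + 4}{9} = \frac{1}{9} \cdot 7 = \frac{7}{9} \approx 0.77778$)
$g{\left(o,h \right)} = -5 + h + o$ ($g{\left(o,h \right)} = \left(h + o\right) - 5 = -5 + h + o$)
$U{\left(H,x \right)} = 2 H$
$X{\left(L \right)} = -6 - L$ ($X{\left(L \right)} = 2 \left(-3\right) - L = -6 - L$)
$g{\left(-22,16 \right)} \left(128 + X{\left(4 \left(-2\right) - -10 \right)}\right) = \left(-5 + 16 - 22\right) \left(128 - \left(6 - 8 + 10\right)\right) = - 11 \left(128 - 8\right) = \left(-11\right) 120 = -1320$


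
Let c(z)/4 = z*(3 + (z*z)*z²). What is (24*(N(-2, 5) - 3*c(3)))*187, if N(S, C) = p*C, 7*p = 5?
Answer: -94889784/7 ≈ -1.3556e+7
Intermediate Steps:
p = 5/7 (p = (⅐)*5 = 5/7 ≈ 0.71429)
N(S, C) = 5*C/7
c(z) = 4*z*(3 + z⁴) (c(z) = 4*(z*(3 + (z*z)*z²)) = 4*(z*(3 + z²*z²)) = 4*(z*(3 + z⁴)) = 4*z*(3 + z⁴))
(24*(N(-2, 5) - 3*c(3)))*187 = (24*((5/7)*5 - 12*3*(3 + 3⁴)))*187 = (24*(25/7 - 12*3*(3 + 81)))*187 = (24*(25/7 - 12*3*84))*187 = (24*(25/7 - 3*1008))*187 = (24*(25/7 - 3024))*187 = (24*(-21143/7))*187 = -507432/7*187 = -94889784/7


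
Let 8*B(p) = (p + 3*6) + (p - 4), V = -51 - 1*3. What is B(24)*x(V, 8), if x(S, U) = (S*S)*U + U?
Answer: 180854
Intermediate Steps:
V = -54 (V = -51 - 3 = -54)
x(S, U) = U + U*S² (x(S, U) = S²*U + U = U*S² + U = U + U*S²)
B(p) = 7/4 + p/4 (B(p) = ((p + 3*6) + (p - 4))/8 = ((p + 18) + (-4 + p))/8 = ((18 + p) + (-4 + p))/8 = (14 + 2*p)/8 = 7/4 + p/4)
B(24)*x(V, 8) = (7/4 + (¼)*24)*(8*(1 + (-54)²)) = (7/4 + 6)*(8*(1 + 2916)) = 31*(8*2917)/4 = (31/4)*23336 = 180854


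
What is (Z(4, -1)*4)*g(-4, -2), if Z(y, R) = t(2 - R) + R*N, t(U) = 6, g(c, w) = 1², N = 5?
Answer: 4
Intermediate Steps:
g(c, w) = 1
Z(y, R) = 6 + 5*R (Z(y, R) = 6 + R*5 = 6 + 5*R)
(Z(4, -1)*4)*g(-4, -2) = ((6 + 5*(-1))*4)*1 = ((6 - 5)*4)*1 = (1*4)*1 = 4*1 = 4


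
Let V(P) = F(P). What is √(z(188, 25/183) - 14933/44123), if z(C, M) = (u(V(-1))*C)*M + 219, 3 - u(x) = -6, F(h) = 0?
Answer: 4*√203656366822727/2691503 ≈ 21.209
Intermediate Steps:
V(P) = 0
u(x) = 9 (u(x) = 3 - 1*(-6) = 3 + 6 = 9)
z(C, M) = 219 + 9*C*M (z(C, M) = (9*C)*M + 219 = 9*C*M + 219 = 219 + 9*C*M)
√(z(188, 25/183) - 14933/44123) = √((219 + 9*188*(25/183)) - 14933/44123) = √((219 + 14100/61) - 14933/44123) = √(27459/61 - 14933/44123) = √(1210662544/2691503) = 4*√203656366822727/2691503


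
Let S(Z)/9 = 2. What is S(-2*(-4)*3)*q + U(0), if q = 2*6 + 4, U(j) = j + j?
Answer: 288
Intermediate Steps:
U(j) = 2*j
S(Z) = 18 (S(Z) = 9*2 = 18)
q = 16 (q = 12 + 4 = 16)
S(-2*(-4)*3)*q + U(0) = 18*16 + 2*0 = 288 + 0 = 288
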